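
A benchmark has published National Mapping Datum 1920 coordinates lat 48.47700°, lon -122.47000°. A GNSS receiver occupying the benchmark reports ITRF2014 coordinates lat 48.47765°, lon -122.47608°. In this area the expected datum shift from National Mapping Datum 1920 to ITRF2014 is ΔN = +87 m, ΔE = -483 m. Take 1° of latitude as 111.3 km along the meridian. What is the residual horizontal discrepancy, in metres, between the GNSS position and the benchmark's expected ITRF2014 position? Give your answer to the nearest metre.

37 m

Observed coordinate differences: Δφ = +0.00065°, Δλ = -0.00608°.
Converting to metres (1° lat = 111300 m, cos φ = 0.662921): observed ΔN = 72.3 m, observed ΔE = -448.6 m.
Subtracting the expected shift leaves a residual of 72.3 − (87) = -14.7 m north and -448.6 − (-483) = 34.4 m east.
Residual distance = √((-14.7)² + 34.4²) = 37.4 m.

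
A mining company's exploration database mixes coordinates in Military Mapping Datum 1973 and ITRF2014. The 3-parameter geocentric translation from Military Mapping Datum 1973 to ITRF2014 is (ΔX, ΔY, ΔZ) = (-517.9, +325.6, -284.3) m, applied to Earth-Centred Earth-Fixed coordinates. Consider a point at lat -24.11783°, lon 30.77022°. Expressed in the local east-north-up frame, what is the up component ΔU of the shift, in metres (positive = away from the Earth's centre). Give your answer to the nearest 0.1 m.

ΔU = -137.9 m

At φ = -24.11783°, λ = 30.77022°: sin φ = -0.408615, cos φ = 0.912707, sin λ = 0.511596, cos λ = 0.859226.
ΔU = cos φ cos λ·ΔX + cos φ sin λ·ΔY + sin φ·ΔZ = (0.912707)(0.859226)(-517.9) + (0.912707)(0.511596)(325.6) + (-0.408615)(-284.3) = -137.94 m.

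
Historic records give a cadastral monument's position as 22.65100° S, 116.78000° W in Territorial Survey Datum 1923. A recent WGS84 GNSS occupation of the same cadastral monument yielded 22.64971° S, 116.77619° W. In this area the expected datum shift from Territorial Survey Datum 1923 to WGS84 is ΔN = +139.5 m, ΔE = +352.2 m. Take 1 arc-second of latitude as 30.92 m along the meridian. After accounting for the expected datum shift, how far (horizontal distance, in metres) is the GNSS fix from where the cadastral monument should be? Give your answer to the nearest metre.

Observed coordinate differences: Δφ = +0.00129°, Δλ = +0.00381°.
Converting to metres (1° lat = 111312 m, cos φ = 0.922868): observed ΔN = 143.6 m, observed ΔE = 391.4 m.
Subtracting the expected shift leaves a residual of 143.6 − (139.5) = 4.1 m north and 391.4 − (352.2) = 39.2 m east.
Residual distance = √(4.1² + 39.2²) = 39.4 m.

39 m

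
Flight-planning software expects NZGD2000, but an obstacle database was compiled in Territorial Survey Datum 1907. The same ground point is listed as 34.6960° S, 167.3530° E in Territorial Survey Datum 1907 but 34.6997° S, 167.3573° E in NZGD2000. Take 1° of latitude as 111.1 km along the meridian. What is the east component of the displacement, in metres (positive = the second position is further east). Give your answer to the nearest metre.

ΔE = 393 m

Δφ = -34.6997° − -34.6960° = -0.0037°; Δλ = 167.3573° − 167.3530° = +0.0043°.
ΔN = Δφ × 111100 = -411.1 m; ΔE = Δλ × 111100 × cos(-34.6960°) = +0.0043 × 111100 × 0.822184 = 392.8 m.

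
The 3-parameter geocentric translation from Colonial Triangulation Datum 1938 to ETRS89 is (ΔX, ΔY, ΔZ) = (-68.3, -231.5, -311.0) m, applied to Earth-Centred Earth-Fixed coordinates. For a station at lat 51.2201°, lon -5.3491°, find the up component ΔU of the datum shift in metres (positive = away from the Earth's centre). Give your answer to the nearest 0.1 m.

ΔU = -271.5 m

The local up (radial) axis is (cos φ cos λ, cos φ sin λ, sin φ), giving ΔU = -42.592 + 13.517 − 242.442 = -271.52 m.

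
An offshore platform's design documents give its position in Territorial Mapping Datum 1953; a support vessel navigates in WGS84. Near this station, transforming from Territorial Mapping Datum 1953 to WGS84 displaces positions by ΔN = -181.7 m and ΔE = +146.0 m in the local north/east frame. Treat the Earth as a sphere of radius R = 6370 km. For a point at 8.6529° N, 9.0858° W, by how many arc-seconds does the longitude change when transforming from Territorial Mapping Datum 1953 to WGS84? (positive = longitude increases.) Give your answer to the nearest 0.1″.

At latitude 8.6529°, cos φ = 0.988618.
One radian of longitude at latitude φ spans R cos φ, so Δλ = ΔE / (R cos φ) = 146.0 / (6370000 × 0.988618) = 2.3184e-05 rad = 4.782″.

Δλ = 4.8″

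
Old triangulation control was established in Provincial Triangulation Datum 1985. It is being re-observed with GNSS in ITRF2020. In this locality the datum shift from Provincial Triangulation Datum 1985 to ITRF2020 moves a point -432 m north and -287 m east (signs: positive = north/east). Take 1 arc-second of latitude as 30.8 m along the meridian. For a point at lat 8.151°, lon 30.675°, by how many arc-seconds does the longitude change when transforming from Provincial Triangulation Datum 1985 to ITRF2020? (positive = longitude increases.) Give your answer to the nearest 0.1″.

At latitude 8.151°, cos φ = 0.989898.
1″ of longitude at this latitude = 30.80 × cos φ = 30.4889 m, so Δλ = -287.0 / 30.4889 = -9.413″.

Δλ = -9.4″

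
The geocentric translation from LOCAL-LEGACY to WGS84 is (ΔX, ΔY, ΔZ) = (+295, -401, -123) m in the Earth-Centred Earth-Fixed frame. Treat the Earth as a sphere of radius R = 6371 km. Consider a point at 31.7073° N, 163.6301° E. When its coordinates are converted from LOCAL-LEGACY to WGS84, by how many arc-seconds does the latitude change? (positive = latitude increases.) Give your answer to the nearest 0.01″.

sin φ = 0.525580, cos φ = 0.850744, sin λ = 0.281837, cos λ = -0.959462.
North component: ΔN = −sin φ cos λ·ΔX − sin φ sin λ·ΔY + cos φ·ΔZ = −(0.525580)(-0.959462)(295) − (0.525580)(0.281837)(-401) + (0.850744)(-123) = 103.52 m.
1° of latitude spans πR/180 = 111195 m, so Δφ = 103.52 / 111195 × 3600 = 3.351″.

Δφ = 3.35″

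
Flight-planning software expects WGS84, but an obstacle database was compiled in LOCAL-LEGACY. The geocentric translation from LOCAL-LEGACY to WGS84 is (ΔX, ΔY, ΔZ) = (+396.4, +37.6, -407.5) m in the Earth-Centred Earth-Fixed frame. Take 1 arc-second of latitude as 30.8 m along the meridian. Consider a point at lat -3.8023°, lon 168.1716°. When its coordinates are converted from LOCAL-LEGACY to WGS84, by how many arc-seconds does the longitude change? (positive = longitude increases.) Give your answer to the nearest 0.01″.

Δλ = -3.84″

sin φ = -0.066314, cos φ = 0.997799, sin λ = 0.204981, cos λ = -0.978766.
East component: ΔE = −sin λ·ΔX + cos λ·ΔY = −(0.204981)(396.4) + (-0.978766)(37.6) = -118.06 m.
1° of latitude spans 3600 × 30.80 = 110880 m; at latitude φ, 1° of longitude spans that × cos φ = 110635.9 m, so Δλ = -118.06 / 110635.9 × 3600 = -3.841″.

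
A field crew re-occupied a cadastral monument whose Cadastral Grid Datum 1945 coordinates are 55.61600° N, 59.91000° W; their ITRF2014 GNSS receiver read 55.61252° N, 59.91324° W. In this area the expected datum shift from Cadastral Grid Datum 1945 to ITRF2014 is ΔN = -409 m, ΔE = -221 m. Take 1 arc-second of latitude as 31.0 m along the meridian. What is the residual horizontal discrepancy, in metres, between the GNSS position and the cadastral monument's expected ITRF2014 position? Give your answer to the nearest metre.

27 m

Observed coordinate differences: Δφ = -0.00348°, Δλ = -0.00324°.
Converting to metres (1° lat = 111600 m, cos φ = 0.564737): observed ΔN = -388.4 m, observed ΔE = -204.2 m.
Subtracting the expected shift leaves a residual of -388.4 − (-409) = 20.6 m north and -204.2 − (-221) = 16.8 m east.
Residual distance = √(20.6² + 16.8²) = 26.6 m.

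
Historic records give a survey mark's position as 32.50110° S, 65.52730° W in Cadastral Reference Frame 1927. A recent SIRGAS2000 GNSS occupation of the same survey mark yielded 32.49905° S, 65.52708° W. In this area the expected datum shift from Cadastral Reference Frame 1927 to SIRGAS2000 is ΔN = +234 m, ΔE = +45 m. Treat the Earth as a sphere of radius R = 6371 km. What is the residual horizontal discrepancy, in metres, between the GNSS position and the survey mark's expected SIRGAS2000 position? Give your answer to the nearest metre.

Observed coordinate differences: Δφ = +0.00205°, Δλ = +0.00022°.
Converting to metres (1° lat = 111195 m, cos φ = 0.843381): observed ΔN = 227.9 m, observed ΔE = 20.6 m.
Subtracting the expected shift leaves a residual of 227.9 − (234) = -6.1 m north and 20.6 − (45) = -24.4 m east.
Residual distance = √((-6.1)² + (-24.4)²) = 25.1 m.

25 m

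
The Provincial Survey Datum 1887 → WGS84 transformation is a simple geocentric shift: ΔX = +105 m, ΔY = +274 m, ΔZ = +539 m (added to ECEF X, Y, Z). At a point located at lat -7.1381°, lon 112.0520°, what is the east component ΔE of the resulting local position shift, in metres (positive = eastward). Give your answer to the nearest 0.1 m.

The local east axis at (φ, λ) is (−sin λ, cos λ, 0), so ΔE = −sin(112.0520°)·105 + cos(112.0520°)·274 = -200.19 m.

ΔE = -200.2 m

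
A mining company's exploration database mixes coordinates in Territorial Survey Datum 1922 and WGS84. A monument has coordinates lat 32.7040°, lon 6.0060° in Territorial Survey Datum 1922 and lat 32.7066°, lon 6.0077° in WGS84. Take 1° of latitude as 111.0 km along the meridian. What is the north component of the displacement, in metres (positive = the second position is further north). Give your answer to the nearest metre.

Δφ = 32.7066° − 32.7040° = +0.0026°; Δλ = 6.0077° − 6.0060° = +0.0017°.
ΔN = Δφ × 111000 = 288.6 m; ΔE = Δλ × 111000 × cos(32.7040°) = +0.0017 × 111000 × 0.841473 = 158.8 m.

ΔN = 289 m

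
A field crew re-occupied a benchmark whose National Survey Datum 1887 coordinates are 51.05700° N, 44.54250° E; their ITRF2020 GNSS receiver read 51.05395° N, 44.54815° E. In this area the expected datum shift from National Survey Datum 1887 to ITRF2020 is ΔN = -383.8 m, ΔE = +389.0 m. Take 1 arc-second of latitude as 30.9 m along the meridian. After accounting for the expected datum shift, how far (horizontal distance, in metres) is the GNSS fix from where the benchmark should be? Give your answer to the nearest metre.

Observed coordinate differences: Δφ = -0.00305°, Δλ = +0.00565°.
Converting to metres (1° lat = 111240 m, cos φ = 0.628547): observed ΔN = -339.3 m, observed ΔE = 395.0 m.
Subtracting the expected shift leaves a residual of -339.3 − (-383.8) = 44.5 m north and 395.0 − (389.0) = 6.0 m east.
Residual distance = √(44.5² + 6.0²) = 44.9 m.

45 m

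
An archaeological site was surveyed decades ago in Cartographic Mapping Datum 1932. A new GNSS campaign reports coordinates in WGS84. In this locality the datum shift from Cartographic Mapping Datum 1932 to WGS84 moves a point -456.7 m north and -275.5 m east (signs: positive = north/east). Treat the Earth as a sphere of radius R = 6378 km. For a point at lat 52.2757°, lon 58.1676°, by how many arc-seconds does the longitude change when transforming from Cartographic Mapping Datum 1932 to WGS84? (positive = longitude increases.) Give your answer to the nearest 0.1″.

At latitude 52.2757°, cos φ = 0.611863.
One radian of longitude at latitude φ spans R cos φ, so Δλ = ΔE / (R cos φ) = -275.5 / (6378000 × 0.611863) = -7.0597e-05 rad = -14.562″.

Δλ = -14.6″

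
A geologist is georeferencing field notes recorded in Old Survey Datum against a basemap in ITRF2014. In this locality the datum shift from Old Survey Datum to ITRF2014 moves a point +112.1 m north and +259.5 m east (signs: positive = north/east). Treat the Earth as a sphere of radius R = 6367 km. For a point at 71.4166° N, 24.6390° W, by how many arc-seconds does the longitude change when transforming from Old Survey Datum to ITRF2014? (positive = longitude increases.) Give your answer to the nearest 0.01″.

At latitude 71.4166°, cos φ = 0.318685.
One radian of longitude at latitude φ spans R cos φ, so Δλ = ΔE / (R cos φ) = 259.5 / (6367000 × 0.318685) = 1.2789e-04 rad = 26.379″.

Δλ = 26.38″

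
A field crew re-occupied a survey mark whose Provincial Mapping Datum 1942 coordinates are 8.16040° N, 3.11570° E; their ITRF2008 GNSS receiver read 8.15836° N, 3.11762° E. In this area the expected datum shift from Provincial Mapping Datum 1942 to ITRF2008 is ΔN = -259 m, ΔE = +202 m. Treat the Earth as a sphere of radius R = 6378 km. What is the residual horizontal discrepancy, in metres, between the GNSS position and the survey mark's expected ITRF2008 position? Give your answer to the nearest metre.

33 m

Observed coordinate differences: Δφ = -0.00204°, Δλ = +0.00192°.
Converting to metres (1° lat = 111317 m, cos φ = 0.989875): observed ΔN = -227.1 m, observed ΔE = 211.6 m.
Subtracting the expected shift leaves a residual of -227.1 − (-259) = 31.9 m north and 211.6 − (202) = 9.6 m east.
Residual distance = √(31.9² + 9.6²) = 33.3 m.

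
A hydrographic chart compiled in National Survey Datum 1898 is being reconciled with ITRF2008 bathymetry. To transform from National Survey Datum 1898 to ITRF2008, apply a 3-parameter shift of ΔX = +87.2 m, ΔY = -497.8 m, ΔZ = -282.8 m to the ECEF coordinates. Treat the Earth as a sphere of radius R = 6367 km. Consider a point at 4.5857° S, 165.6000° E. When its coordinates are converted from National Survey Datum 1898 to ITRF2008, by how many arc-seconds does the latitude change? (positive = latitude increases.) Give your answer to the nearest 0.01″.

Δφ = -9.67″

sin φ = -0.079950, cos φ = 0.996799, sin λ = 0.248690, cos λ = -0.968583.
North component: ΔN = −sin φ cos λ·ΔX − sin φ sin λ·ΔY + cos φ·ΔZ = −(-0.079950)(-0.968583)(87.2) − (-0.079950)(0.248690)(-497.8) + (0.996799)(-282.8) = -298.54 m.
1° of latitude spans πR/180 = 111125 m, so Δφ = -298.54 / 111125 × 3600 = -9.672″.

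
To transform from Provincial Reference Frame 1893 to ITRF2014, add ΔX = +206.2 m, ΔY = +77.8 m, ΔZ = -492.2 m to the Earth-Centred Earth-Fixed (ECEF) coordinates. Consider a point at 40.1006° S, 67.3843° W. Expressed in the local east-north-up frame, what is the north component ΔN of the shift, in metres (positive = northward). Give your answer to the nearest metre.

The local north axis is (−sin φ cos λ, −sin φ sin λ, cos φ), giving ΔN = 51.076 − 46.260 − 376.491 = -371.68 m.

ΔN = -372 m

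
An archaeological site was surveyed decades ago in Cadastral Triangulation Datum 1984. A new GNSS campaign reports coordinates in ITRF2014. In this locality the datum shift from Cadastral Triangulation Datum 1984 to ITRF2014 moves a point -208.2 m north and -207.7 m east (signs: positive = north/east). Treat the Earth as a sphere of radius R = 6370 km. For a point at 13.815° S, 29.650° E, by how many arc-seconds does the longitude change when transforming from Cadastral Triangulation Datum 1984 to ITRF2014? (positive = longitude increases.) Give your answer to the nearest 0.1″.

Δλ = -6.9″

At latitude -13.815°, cos φ = 0.971072.
One radian of longitude at latitude φ spans R cos φ, so Δλ = ΔE / (R cos φ) = -207.7 / (6370000 × 0.971072) = -3.3577e-05 rad = -6.926″.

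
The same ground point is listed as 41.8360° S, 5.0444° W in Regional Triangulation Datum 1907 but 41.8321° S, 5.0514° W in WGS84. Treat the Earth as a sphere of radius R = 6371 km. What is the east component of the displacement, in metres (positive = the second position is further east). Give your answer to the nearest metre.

Δφ = -41.8321° − -41.8360° = +0.0039°; Δλ = -5.0514° − -5.0444° = -0.0070°.
1° along a meridian = πR/180 = 111195 m.
ΔN = Δφ × 111195 = 433.7 m; ΔE = Δλ × 111195 × cos(-41.8360°) = -0.0070 × 111195 × 0.745057 = -579.9 m.

ΔE = -580 m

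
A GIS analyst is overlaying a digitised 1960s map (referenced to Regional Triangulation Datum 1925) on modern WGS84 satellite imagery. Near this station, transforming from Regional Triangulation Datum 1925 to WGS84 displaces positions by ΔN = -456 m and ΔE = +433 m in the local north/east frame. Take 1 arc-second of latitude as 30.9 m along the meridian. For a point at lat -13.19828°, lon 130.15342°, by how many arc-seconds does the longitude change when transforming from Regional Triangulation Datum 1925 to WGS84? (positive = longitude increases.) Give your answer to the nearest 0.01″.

Δλ = 14.39″

At latitude -13.19828°, cos φ = 0.973586.
1″ of longitude at this latitude = 30.90 × cos φ = 30.0838 m, so Δλ = 433.0 / 30.0838 = 14.393″.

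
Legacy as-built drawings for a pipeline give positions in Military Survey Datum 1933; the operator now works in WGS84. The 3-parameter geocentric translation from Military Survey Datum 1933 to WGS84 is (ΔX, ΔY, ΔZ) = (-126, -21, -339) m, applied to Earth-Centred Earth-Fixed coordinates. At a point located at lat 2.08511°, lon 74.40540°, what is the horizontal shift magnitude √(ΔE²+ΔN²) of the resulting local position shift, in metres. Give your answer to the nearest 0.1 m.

356.1 m

The local east axis at (φ, λ) is (−sin λ, cos λ, 0), so ΔE = −sin(74.40540°)·(-126) + cos(74.40540°)·(-21) = 115.72 m.
The local north axis is (−sin φ cos λ, −sin φ sin λ, cos φ), giving ΔN = 1.232 + 0.736 − 338.776 = -336.81 m.
Horizontal magnitude = √(ΔE² + ΔN²) = √(115.72² + (-336.81)²) = 356.13 m.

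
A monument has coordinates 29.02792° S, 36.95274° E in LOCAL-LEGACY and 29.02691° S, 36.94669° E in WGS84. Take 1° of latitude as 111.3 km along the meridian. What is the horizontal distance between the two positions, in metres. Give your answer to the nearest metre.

599 m

Δφ = -29.02691° − -29.02792° = +0.00101°; Δλ = 36.94669° − 36.95274° = -0.00605°.
ΔN = Δφ × 111300 = 112.4 m; ΔE = Δλ × 111300 × cos(-29.02792°) = -0.00605 × 111300 × 0.874383 = -588.8 m.
Distance = √(ΔE² + ΔN²) = √((-588.8)² + 112.4²) = 599.4 m.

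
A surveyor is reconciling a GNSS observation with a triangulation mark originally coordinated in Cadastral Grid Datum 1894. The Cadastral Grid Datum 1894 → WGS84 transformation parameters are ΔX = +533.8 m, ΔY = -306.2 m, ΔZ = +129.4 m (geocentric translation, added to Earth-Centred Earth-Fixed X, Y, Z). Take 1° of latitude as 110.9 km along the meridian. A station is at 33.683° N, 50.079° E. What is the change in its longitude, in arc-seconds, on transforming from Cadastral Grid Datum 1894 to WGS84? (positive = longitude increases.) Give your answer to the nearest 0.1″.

sin φ = 0.554598, cos φ = 0.832119, sin λ = 0.766930, cos λ = 0.641731.
East component: ΔE = −sin λ·ΔX + cos λ·ΔY = −(0.766930)(533.8) + (0.641731)(-306.2) = -605.89 m.
1° of latitude spans 110900 m; at latitude φ, 1° of longitude spans that × cos φ = 92282.0 m, so Δλ = -605.89 / 92282.0 × 3600 = -23.636″.

Δλ = -23.6″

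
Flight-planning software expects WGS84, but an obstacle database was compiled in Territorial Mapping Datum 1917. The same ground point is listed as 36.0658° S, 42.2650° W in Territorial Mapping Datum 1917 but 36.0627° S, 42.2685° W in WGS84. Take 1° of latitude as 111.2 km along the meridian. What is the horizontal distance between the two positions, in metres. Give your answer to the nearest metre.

467 m

Δφ = -36.0627° − -36.0658° = +0.0031°; Δλ = -42.2685° − -42.2650° = -0.0035°.
ΔN = Δφ × 111200 = 344.7 m; ΔE = Δλ × 111200 × cos(-36.0658°) = -0.0035 × 111200 × 0.808341 = -314.6 m.
Distance = √(ΔE² + ΔN²) = √((-314.6)² + 344.7²) = 466.7 m.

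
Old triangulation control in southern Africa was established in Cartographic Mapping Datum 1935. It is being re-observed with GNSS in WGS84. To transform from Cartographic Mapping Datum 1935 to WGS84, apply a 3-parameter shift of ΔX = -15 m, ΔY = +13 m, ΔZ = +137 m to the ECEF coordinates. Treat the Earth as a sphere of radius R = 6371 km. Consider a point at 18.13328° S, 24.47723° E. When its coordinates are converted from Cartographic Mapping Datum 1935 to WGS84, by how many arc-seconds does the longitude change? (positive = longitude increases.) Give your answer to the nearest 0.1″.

sin φ = -0.311228, cos φ = 0.950335, sin λ = 0.414332, cos λ = 0.910126.
East component: ΔE = −sin λ·ΔX + cos λ·ΔY = −(0.414332)(-15) + (0.910126)(13) = 18.05 m.
1° of latitude spans πR/180 = 111195 m; at latitude φ, 1° of longitude spans that × cos φ = 105672.4 m, so Δλ = 18.05 / 105672.4 × 3600 = 0.615″.

Δλ = 0.6″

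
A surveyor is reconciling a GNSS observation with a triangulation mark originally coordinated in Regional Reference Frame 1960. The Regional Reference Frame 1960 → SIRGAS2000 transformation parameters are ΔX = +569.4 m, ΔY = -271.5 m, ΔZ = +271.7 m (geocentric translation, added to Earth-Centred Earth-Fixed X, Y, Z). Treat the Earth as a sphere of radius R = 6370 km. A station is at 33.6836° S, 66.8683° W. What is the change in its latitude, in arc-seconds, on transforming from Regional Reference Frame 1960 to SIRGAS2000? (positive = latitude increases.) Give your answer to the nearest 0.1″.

sin φ = -0.554606, cos φ = 0.832113, sin λ = -0.919604, cos λ = 0.392846.
North component: ΔN = −sin φ cos λ·ΔX − sin φ sin λ·ΔY + cos φ·ΔZ = −(-0.554606)(0.392846)(569.4) − (-0.554606)(-0.919604)(-271.5) + (0.832113)(271.7) = 488.61 m.
1° of latitude spans πR/180 = 111177 m, so Δφ = 488.61 / 111177 × 3600 = 15.822″.

Δφ = 15.8″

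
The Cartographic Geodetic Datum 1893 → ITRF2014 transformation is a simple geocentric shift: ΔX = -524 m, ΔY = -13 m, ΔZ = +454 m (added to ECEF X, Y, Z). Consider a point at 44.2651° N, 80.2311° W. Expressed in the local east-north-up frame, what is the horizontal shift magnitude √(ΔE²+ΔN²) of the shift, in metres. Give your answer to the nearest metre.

At φ = 44.2651°, λ = -80.2311°: sin φ = 0.697979, cos φ = 0.716118, sin λ = -0.985500, cos λ = 0.169675.
ΔE = −sin λ·ΔX + cos λ·ΔY = −(-0.985500)·(-524) + (0.169675)·(-13) = -518.61 m.
ΔN = −sin φ cos λ·ΔX − sin φ sin λ·ΔY + cos φ·ΔZ = −(0.697979)(0.169675)(-524) − (0.697979)(-0.985500)(-13) + (0.716118)(454) = 378.23 m.
Horizontal magnitude = √(ΔE² + ΔN²) = √((-518.61)² + 378.23²) = 641.88 m.

642 m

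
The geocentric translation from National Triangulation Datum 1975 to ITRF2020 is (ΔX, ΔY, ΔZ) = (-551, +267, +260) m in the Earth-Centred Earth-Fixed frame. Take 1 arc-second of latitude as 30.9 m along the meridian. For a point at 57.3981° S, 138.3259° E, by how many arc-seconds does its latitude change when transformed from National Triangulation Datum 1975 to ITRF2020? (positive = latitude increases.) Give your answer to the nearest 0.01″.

Δφ = 20.59″

sin φ = -0.842435, cos φ = 0.538799, sin λ = 0.664893, cos λ = -0.746939.
North component: ΔN = −sin φ cos λ·ΔX − sin φ sin λ·ΔY + cos φ·ΔZ = −(-0.842435)(-0.746939)(-551) − (-0.842435)(0.664893)(267) + (0.538799)(260) = 636.36 m.
1° of latitude spans 3600 × 30.90 = 111240 m, so Δφ = 636.36 / 111240 × 3600 = 20.594″.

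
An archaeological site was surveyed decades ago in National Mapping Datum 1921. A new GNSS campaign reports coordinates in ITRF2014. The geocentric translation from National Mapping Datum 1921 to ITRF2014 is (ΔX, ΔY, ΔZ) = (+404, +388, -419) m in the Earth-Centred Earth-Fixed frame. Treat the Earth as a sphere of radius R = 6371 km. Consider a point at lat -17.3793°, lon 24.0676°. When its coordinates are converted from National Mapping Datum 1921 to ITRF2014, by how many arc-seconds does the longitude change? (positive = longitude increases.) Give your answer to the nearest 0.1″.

Δλ = 6.4″

sin φ = -0.298696, cos φ = 0.954348, sin λ = 0.407814, cos λ = 0.913065.
East component: ΔE = −sin λ·ΔX + cos λ·ΔY = −(0.407814)(404) + (0.913065)(388) = 189.51 m.
1° of latitude spans πR/180 = 111195 m; at latitude φ, 1° of longitude spans that × cos φ = 106118.7 m, so Δλ = 189.51 / 106118.7 × 3600 = 6.429″.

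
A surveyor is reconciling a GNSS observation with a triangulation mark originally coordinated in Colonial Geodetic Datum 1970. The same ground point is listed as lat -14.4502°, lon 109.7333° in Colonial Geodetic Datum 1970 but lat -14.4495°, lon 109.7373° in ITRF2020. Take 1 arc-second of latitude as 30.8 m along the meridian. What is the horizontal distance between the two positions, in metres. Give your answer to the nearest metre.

Δφ = -14.4495° − -14.4502° = +0.0007°; Δλ = 109.7373° − 109.7333° = +0.0040°.
1° of latitude = 3600 × 30.80 = 110880 m.
ΔN = Δφ × 110880 = 77.6 m; ΔE = Δλ × 110880 × cos(-14.4502°) = +0.0040 × 110880 × 0.968365 = 429.5 m.
Distance = √(ΔE² + ΔN²) = √(429.5² + 77.6²) = 436.4 m.

436 m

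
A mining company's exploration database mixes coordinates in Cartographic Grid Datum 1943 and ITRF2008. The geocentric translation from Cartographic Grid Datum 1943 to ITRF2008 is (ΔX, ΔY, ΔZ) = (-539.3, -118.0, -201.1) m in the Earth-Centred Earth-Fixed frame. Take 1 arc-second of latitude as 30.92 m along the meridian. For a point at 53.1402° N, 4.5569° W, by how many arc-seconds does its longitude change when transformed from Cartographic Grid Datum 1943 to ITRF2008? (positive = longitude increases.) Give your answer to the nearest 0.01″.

sin φ = 0.800106, cos φ = 0.599859, sin λ = -0.079449, cos λ = 0.996839.
East component: ΔE = −sin λ·ΔX + cos λ·ΔY = −(-0.079449)(-539.3) + (0.996839)(-118.0) = -160.47 m.
1° of latitude spans 3600 × 30.92 = 111312 m; at latitude φ, 1° of longitude spans that × cos φ = 66771.5 m, so Δλ = -160.47 / 66771.5 × 3600 = -8.652″.

Δλ = -8.65″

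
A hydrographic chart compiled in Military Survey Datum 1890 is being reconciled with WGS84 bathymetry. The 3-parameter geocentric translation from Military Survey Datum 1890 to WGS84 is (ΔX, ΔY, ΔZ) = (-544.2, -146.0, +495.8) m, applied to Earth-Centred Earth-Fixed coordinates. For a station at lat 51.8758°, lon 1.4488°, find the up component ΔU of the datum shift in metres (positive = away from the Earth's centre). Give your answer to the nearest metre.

The local up (radial) axis is (cos φ cos λ, cos φ sin λ, sin φ), giving ΔU = -335.864 − 2.279 + 390.033 = 51.89 m.

ΔU = 52 m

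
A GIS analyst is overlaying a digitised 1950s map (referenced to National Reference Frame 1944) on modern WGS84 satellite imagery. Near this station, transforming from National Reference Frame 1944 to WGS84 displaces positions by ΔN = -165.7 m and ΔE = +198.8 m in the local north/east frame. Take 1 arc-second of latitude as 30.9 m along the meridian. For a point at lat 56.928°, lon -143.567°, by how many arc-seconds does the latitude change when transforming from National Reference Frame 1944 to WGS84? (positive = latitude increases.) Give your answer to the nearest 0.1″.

Δφ = -5.4″

1″ of latitude = 30.90 m, so Δφ = -165.7 / 30.90 = -5.362″.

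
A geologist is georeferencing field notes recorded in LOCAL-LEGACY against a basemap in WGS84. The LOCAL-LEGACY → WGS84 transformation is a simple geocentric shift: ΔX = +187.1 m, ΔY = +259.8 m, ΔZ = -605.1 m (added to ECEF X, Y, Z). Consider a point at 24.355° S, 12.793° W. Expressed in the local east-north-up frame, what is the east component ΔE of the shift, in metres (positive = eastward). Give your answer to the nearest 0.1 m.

ΔE = 294.8 m

At φ = -24.355°, λ = -12.793°: sin φ = -0.412389, cos φ = 0.911008, sin λ = -0.221429, cos λ = 0.975176.
ΔE = −sin λ·ΔX + cos λ·ΔY = −(-0.221429)·(187.1) + (0.975176)·(259.8) = 294.78 m.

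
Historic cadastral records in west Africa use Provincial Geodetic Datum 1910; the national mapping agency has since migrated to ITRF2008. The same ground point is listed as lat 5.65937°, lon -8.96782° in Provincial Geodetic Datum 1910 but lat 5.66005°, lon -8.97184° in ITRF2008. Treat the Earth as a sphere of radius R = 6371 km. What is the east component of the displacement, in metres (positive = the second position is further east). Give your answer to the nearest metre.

ΔE = -445 m

Δφ = 5.66005° − 5.65937° = +0.00068°; Δλ = -8.97184° − -8.96782° = -0.00402°.
1° along a meridian = πR/180 = 111195 m.
ΔN = Δφ × 111195 = 75.6 m; ΔE = Δλ × 111195 × cos(5.65937°) = -0.00402 × 111195 × 0.995126 = -444.8 m.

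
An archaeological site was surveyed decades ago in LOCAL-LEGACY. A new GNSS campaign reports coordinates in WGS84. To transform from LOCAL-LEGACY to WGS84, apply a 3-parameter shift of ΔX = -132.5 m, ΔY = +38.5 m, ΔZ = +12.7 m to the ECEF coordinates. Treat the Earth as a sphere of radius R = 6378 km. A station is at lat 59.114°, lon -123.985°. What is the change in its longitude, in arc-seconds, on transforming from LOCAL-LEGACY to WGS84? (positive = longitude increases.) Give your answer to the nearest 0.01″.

Δλ = -8.28″

sin φ = 0.858190, cos φ = 0.513332, sin λ = -0.829184, cos λ = -0.558976.
East component: ΔE = −sin λ·ΔX + cos λ·ΔY = −(-0.829184)(-132.5) + (-0.558976)(38.5) = -131.39 m.
1° of latitude spans πR/180 = 111317 m; at latitude φ, 1° of longitude spans that × cos φ = 57142.6 m, so Δλ = -131.39 / 57142.6 × 3600 = -8.277″.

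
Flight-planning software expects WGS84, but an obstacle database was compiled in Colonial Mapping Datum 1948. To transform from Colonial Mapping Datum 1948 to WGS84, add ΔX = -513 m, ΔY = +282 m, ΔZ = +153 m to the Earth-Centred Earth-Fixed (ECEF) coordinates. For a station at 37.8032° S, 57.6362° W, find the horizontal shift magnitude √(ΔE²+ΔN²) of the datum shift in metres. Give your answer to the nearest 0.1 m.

342.3 m

The local east axis at (φ, λ) is (−sin λ, cos λ, 0), so ΔE = −sin(-57.6362°)·(-513) + cos(-57.6362°)·282 = -282.36 m.
The local north axis is (−sin φ cos λ, −sin φ sin λ, cos φ), giving ΔN = -168.320 − 146.002 + 120.888 = -193.43 m.
Horizontal magnitude = √(ΔE² + ΔN²) = √((-282.36)² + (-193.43)²) = 342.26 m.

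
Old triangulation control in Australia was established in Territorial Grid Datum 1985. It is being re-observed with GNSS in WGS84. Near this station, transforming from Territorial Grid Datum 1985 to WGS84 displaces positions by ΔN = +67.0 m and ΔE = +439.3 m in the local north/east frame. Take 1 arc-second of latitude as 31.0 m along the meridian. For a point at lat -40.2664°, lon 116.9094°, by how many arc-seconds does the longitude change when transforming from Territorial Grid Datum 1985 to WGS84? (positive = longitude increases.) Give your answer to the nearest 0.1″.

At latitude -40.2664°, cos φ = 0.763047.
1″ of longitude at this latitude = 31.00 × cos φ = 23.6545 m, so Δλ = 439.3 / 23.6545 = 18.572″.

Δλ = 18.6″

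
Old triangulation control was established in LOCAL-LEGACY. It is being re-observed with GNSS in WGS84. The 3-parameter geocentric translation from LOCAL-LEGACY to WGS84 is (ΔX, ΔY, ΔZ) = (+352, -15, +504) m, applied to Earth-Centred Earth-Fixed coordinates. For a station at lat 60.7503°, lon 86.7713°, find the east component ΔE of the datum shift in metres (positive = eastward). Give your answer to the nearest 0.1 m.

At φ = 60.7503°, λ = 86.7713°: sin φ = 0.872499, cos φ = 0.488617, sin λ = 0.998413, cos λ = 0.056322.
ΔE = −sin λ·ΔX + cos λ·ΔY = −(0.998413)·(352) + (0.056322)·(-15) = -352.29 m.

ΔE = -352.3 m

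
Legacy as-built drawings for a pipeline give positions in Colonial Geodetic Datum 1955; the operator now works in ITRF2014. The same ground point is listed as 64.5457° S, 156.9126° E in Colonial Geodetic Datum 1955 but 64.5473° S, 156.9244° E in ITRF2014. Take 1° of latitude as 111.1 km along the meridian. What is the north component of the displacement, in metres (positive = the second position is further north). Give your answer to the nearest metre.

ΔN = -178 m

Δφ = -64.5473° − -64.5457° = -0.0016°; Δλ = 156.9244° − 156.9126° = +0.0118°.
ΔN = Δφ × 111100 = -177.8 m; ΔE = Δλ × 111100 × cos(-64.5457°) = +0.0118 × 111100 × 0.429791 = 563.4 m.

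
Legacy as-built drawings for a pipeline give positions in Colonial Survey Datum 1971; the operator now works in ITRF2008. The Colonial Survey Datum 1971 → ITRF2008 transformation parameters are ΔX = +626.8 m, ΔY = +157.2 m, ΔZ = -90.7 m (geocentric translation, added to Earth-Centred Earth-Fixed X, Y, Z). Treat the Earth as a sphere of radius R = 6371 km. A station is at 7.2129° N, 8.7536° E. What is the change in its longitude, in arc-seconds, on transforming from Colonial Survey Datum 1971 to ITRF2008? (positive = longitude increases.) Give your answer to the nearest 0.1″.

Δλ = 2.0″

sin φ = 0.125557, cos φ = 0.992086, sin λ = 0.152185, cos λ = 0.988352.
East component: ΔE = −sin λ·ΔX + cos λ·ΔY = −(0.152185)(626.8) + (0.988352)(157.2) = 59.98 m.
1° of latitude spans πR/180 = 111195 m; at latitude φ, 1° of longitude spans that × cos φ = 110315.0 m, so Δλ = 59.98 / 110315.0 × 3600 = 1.957″.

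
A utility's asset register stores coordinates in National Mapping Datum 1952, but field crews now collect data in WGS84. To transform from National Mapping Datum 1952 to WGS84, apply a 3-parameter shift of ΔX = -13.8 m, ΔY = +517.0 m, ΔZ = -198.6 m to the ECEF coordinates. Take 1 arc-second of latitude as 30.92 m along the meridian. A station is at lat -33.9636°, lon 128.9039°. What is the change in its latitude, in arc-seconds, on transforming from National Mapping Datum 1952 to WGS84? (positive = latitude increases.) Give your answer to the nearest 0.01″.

sin φ = -0.558666, cos φ = 0.829393, sin λ = 0.778200, cos λ = -0.628016.
North component: ΔN = −sin φ cos λ·ΔX − sin φ sin λ·ΔY + cos φ·ΔZ = −(-0.558666)(-0.628016)(-13.8) − (-0.558666)(0.778200)(517.0) + (0.829393)(-198.6) = 64.89 m.
1° of latitude spans 3600 × 30.92 = 111312 m, so Δφ = 64.89 / 111312 × 3600 = 2.099″.

Δφ = 2.10″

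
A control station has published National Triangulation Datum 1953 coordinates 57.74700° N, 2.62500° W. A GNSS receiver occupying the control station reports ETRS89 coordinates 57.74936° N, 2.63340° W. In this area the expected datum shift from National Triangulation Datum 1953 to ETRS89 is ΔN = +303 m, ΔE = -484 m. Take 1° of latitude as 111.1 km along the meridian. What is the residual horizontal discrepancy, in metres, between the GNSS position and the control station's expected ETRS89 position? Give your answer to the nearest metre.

43 m

Observed coordinate differences: Δφ = +0.00236°, Δλ = -0.00840°.
Converting to metres (1° lat = 111100 m, cos φ = 0.533659): observed ΔN = 262.2 m, observed ΔE = -498.0 m.
Subtracting the expected shift leaves a residual of 262.2 − (303) = -40.8 m north and -498.0 − (-484) = -14.0 m east.
Residual distance = √((-40.8)² + (-14.0)²) = 43.1 m.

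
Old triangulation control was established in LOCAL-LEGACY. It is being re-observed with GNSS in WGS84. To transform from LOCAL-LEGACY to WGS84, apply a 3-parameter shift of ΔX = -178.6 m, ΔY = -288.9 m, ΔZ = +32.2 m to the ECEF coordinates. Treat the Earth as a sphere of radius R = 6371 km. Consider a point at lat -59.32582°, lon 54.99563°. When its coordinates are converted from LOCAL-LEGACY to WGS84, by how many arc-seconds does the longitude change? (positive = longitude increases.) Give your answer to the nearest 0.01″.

sin φ = -0.860082, cos φ = 0.510155, sin λ = 0.819108, cos λ = 0.573639.
East component: ΔE = −sin λ·ΔX + cos λ·ΔY = −(0.819108)(-178.6) + (0.573639)(-288.9) = -19.43 m.
1° of latitude spans πR/180 = 111195 m; at latitude φ, 1° of longitude spans that × cos φ = 56726.7 m, so Δλ = -19.43 / 56726.7 × 3600 = -1.233″.

Δλ = -1.23″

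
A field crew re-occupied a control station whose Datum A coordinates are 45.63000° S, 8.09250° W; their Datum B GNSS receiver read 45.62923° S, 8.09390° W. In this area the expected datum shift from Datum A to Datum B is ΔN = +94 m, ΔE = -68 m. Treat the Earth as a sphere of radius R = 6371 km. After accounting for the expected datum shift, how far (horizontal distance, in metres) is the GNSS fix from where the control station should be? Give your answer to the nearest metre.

42 m

Observed coordinate differences: Δφ = +0.00077°, Δλ = -0.00140°.
Converting to metres (1° lat = 111195 m, cos φ = 0.699289): observed ΔN = 85.6 m, observed ΔE = -108.9 m.
Subtracting the expected shift leaves a residual of 85.6 − (94) = -8.4 m north and -108.9 − (-68) = -40.9 m east.
Residual distance = √((-8.4)² + (-40.9)²) = 41.7 m.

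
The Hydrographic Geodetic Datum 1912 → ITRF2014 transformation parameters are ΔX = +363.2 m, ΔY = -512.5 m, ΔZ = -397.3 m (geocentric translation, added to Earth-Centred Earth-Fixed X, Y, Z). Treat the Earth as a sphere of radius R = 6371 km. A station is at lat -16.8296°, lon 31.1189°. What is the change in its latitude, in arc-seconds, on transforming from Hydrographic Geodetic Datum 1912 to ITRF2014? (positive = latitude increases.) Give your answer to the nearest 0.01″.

Δφ = -11.88″

sin φ = -0.289526, cos φ = 0.957170, sin λ = 0.516816, cos λ = 0.856097.
North component: ΔN = −sin φ cos λ·ΔX − sin φ sin λ·ΔY + cos φ·ΔZ = −(-0.289526)(0.856097)(363.2) − (-0.289526)(0.516816)(-512.5) + (0.957170)(-397.3) = -366.95 m.
1° of latitude spans πR/180 = 111195 m, so Δφ = -366.95 / 111195 × 3600 = -11.880″.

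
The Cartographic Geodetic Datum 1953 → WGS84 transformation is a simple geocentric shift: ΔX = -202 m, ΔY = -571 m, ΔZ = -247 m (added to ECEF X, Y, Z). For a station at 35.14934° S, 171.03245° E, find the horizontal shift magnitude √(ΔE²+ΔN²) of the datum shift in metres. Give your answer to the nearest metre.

The local east axis at (φ, λ) is (−sin λ, cos λ, 0), so ΔE = −sin(171.03245°)·(-202) + cos(171.03245°)·(-571) = 595.51 m.
The local north axis is (−sin φ cos λ, −sin φ sin λ, cos φ), giving ΔN = 114.872 − 51.241 − 201.961 = -138.33 m.
Horizontal magnitude = √(ΔE² + ΔN²) = √(595.51² + (-138.33)²) = 611.36 m.

611 m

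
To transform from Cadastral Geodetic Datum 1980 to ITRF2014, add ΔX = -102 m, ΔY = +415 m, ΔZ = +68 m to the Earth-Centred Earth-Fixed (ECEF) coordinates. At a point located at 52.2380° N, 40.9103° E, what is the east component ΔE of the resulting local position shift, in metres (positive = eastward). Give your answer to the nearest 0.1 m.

ΔE = 380.4 m

At φ = 52.2380°, λ = 40.9103°: sin φ = 0.790561, cos φ = 0.612383, sin λ = 0.654877, cos λ = 0.755736.
ΔE = −sin λ·ΔX + cos λ·ΔY = −(0.654877)·(-102) + (0.755736)·(415) = 380.43 m.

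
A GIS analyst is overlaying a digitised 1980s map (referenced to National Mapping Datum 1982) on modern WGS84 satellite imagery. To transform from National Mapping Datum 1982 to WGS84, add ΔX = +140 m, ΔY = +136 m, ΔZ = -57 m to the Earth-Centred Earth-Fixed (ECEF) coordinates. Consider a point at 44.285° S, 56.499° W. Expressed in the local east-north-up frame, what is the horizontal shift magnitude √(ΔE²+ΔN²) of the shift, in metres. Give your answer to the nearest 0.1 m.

At φ = -44.285°, λ = -56.499°: sin φ = -0.698228, cos φ = 0.715876, sin λ = -0.833876, cos λ = 0.551952.
ΔE = −sin λ·ΔX + cos λ·ΔY = −(-0.833876)·(140) + (0.551952)·(136) = 191.81 m.
ΔN = −sin φ cos λ·ΔX − sin φ sin λ·ΔY + cos φ·ΔZ = −(-0.698228)(0.551952)(140) − (-0.698228)(-0.833876)(136) + (0.715876)(-57) = -66.03 m.
Horizontal magnitude = √(ΔE² + ΔN²) = √(191.81² + (-66.03)²) = 202.86 m.

202.9 m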